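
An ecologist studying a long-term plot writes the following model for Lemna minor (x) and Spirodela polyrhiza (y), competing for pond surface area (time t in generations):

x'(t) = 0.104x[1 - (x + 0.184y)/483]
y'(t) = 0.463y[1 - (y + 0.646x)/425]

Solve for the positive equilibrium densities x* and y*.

Setting both brackets to zero gives the nullclines x + 0.184y = 483 and 0.646x + y = 425.
Substituting y = 425 - 0.646x into the first: x(1 - 0.184·0.646) = 483 - 0.184·425.
So x* = 405/0.881 = 459, and then y* = 425 - 0.646·459 = 128.

x* ≈ 459, y* ≈ 128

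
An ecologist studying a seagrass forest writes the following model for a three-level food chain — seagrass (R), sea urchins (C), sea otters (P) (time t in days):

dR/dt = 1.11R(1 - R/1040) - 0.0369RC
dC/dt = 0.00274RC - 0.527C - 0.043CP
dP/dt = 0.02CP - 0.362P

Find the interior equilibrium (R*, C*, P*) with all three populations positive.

R* ≈ 414, C* ≈ 18.1, P* ≈ 14.1

From dP/dt = 0: 0.02C* = 0.362, so C* = 18.1.
From dR/dt = 0: 1.11(1 - R*/1040) = 0.0369·18.1, giving R* = 1040·(1 - 0.602) = 414.
From dC/dt = 0: 0.00274·414 - 0.527 = 0.043P*, so P* = 0.608/0.043 = 14.1.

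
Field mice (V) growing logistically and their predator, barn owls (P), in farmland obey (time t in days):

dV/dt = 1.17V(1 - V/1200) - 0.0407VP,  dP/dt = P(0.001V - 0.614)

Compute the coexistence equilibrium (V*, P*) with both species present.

V* ≈ 614, P* ≈ 14

From dP/dt = 0 with P > 0: 0.001V* = 0.614, so V* = 614.
Substitute into dV/dt = 0: 1.17(1 - 614/1200) = 0.0407P*.
The bracket is 0.488, giving P* = 0.571/0.0407 = 14.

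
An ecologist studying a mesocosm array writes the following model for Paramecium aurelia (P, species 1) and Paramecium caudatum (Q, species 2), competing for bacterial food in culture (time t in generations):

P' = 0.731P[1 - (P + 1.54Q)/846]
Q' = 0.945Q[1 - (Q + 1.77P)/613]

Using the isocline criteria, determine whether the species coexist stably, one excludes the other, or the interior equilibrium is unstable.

unstable coexistence (outcome depends on initial conditions)

Compare the nullcline intercepts: K1/α12 = 846/1.54 = 549 < K2 = 613; K2/α21 = 613/1.77 = 346 < K1 = 846.
Since both are reversed, neither can invade when rare; the interior point is a saddle.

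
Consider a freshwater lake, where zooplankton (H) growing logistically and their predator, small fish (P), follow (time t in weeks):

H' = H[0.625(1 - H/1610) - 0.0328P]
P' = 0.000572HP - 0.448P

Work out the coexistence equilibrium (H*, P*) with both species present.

H* ≈ 783, P* ≈ 9.79

From dP/dt = 0 with P > 0: 0.000572H* = 0.448, so H* = 783.
Substitute into dH/dt = 0: 0.625(1 - 783/1610) = 0.0328P*.
The bracket is 0.514, giving P* = 0.321/0.0328 = 9.79.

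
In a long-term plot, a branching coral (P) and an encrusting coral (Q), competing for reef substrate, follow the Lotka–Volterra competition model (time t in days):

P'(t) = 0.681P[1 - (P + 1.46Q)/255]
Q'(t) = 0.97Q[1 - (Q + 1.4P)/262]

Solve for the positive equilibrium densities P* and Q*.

Setting both brackets to zero gives the nullclines P + 1.46Q = 255 and 1.4P + Q = 262.
Substituting Q = 262 - 1.4P into the first: P(1 - 1.46·1.4) = 255 - 1.46·262.
So P* = -128/-1.04 = 122, and then Q* = 262 - 1.4·122 = 91.

P* ≈ 122, Q* ≈ 91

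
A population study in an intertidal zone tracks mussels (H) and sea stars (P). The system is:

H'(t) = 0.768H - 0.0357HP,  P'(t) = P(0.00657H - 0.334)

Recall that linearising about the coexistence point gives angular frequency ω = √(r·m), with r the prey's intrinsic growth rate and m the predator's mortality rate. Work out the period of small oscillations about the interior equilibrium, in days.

Here r = 0.768 and m = 0.334, so r·m = 0.257.
ω = √0.257 = 0.506 per day, hence T = 2π/ω ≈ 12.4 days.

T ≈ 12.4 days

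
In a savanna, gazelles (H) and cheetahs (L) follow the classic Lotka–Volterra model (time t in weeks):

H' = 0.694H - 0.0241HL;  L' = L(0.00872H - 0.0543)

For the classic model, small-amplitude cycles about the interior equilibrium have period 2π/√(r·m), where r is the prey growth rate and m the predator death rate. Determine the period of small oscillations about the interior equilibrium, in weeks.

T ≈ 32.4 weeks

Here r = 0.694 and m = 0.0543, so r·m = 0.0377.
ω = √0.0377 = 0.194 per week, hence T = 2π/ω ≈ 32.4 weeks.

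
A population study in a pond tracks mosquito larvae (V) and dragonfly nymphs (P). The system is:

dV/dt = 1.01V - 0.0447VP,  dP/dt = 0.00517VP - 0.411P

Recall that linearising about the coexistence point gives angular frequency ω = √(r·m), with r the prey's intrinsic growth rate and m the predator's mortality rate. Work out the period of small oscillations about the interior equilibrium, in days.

T ≈ 9.75 days

Here r = 1.01 and m = 0.411, so r·m = 0.415.
ω = √0.415 = 0.644 per day, hence T = 2π/ω ≈ 9.75 days.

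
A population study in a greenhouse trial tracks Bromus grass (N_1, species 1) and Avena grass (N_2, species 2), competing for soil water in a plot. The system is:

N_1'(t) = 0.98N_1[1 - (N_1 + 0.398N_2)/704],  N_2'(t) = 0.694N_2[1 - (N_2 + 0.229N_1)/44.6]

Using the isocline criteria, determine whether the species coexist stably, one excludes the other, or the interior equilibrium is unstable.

Compare the nullcline intercepts: K1/α12 = 704/0.398 = 1770 > K2 = 44.6; K2/α21 = 44.6/0.229 = 195 < K1 = 704.
Since the inequalities point opposite ways, species 1 can invade but species 2 cannot.

species 1 excludes species 2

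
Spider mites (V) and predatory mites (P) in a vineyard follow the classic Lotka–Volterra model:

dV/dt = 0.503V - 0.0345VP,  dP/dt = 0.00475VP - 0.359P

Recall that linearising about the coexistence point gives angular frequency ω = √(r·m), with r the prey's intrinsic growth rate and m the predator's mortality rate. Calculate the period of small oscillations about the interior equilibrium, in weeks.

T ≈ 14.8 weeks

Here r = 0.503 and m = 0.359, so r·m = 0.181.
ω = √0.181 = 0.425 per week, hence T = 2π/ω ≈ 14.8 weeks.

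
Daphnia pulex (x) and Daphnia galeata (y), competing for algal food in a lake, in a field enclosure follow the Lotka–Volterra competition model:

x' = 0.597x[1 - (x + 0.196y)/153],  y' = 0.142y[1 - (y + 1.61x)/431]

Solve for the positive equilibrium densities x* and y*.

Setting both brackets to zero gives the nullclines x + 0.196y = 153 and 1.61x + y = 431.
Substituting y = 431 - 1.61x into the first: x(1 - 0.196·1.61) = 153 - 0.196·431.
So x* = 68.5/0.684 = 100, and then y* = 431 - 1.61·100 = 270.

x* ≈ 100, y* ≈ 270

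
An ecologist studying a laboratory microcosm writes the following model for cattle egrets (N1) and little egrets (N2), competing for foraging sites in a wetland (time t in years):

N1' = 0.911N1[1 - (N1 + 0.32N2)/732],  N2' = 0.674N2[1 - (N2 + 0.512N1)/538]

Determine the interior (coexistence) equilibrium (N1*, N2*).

N1* ≈ 670, N2* ≈ 195

Setting both brackets to zero gives the nullclines N1 + 0.32N2 = 732 and 0.512N1 + N2 = 538.
Substituting N2 = 538 - 0.512N1 into the first: N1(1 - 0.32·0.512) = 732 - 0.32·538.
So N1* = 560/0.836 = 670, and then N2* = 538 - 0.512·670 = 195.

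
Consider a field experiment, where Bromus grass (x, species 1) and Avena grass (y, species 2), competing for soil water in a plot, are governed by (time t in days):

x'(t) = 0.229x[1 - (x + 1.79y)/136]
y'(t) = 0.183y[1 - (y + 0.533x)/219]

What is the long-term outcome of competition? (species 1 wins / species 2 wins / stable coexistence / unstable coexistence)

Compare the nullcline intercepts: K1/α12 = 136/1.79 = 76 < K2 = 219; K2/α21 = 219/0.533 = 411 > K1 = 136.
Since the inequalities point opposite ways, species 2 can invade but species 1 cannot.

species 2 excludes species 1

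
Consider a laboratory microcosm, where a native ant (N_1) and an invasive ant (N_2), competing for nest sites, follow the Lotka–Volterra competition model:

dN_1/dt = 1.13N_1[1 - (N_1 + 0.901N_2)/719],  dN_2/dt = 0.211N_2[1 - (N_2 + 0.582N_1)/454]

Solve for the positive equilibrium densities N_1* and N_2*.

Setting both brackets to zero gives the nullclines N_1 + 0.901N_2 = 719 and 0.582N_1 + N_2 = 454.
Substituting N_2 = 454 - 0.582N_1 into the first: N_1(1 - 0.901·0.582) = 719 - 0.901·454.
So N_1* = 310/0.476 = 652, and then N_2* = 454 - 0.582·652 = 74.7.

N_1* ≈ 652, N_2* ≈ 74.7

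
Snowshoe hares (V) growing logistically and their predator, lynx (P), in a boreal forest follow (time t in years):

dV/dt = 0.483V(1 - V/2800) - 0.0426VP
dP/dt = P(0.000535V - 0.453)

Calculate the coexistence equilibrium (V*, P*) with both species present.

V* ≈ 847, P* ≈ 7.91

From dP/dt = 0 with P > 0: 0.000535V* = 0.453, so V* = 847.
Substitute into dV/dt = 0: 0.483(1 - 847/2800) = 0.0426P*.
The bracket is 0.698, giving P* = 0.337/0.0426 = 7.91.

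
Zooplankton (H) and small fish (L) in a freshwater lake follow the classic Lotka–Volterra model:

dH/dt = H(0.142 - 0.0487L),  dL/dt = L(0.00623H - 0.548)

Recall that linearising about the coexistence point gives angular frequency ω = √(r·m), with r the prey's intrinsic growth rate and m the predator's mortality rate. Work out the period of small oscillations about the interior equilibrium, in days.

T ≈ 22.5 days

Here r = 0.142 and m = 0.548, so r·m = 0.0778.
ω = √0.0778 = 0.279 per day, hence T = 2π/ω ≈ 22.5 days.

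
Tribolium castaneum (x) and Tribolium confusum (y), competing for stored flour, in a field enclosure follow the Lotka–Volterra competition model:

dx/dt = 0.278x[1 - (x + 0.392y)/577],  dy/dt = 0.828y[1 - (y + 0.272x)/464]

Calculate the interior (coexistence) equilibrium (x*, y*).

x* ≈ 442, y* ≈ 344

Setting both brackets to zero gives the nullclines x + 0.392y = 577 and 0.272x + y = 464.
Substituting y = 464 - 0.272x into the first: x(1 - 0.392·0.272) = 577 - 0.392·464.
So x* = 395/0.893 = 442, and then y* = 464 - 0.272·442 = 344.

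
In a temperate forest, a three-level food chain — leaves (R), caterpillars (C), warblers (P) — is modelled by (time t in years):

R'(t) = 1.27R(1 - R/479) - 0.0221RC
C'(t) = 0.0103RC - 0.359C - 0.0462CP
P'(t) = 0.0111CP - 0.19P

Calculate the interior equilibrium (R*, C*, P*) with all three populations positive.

From dP/dt = 0: 0.0111C* = 0.19, so C* = 17.1.
From dR/dt = 0: 1.27(1 - R*/479) = 0.0221·17.1, giving R* = 479·(1 - 0.298) = 336.
From dC/dt = 0: 0.0103·336 - 0.359 = 0.0462P*, so P* = 3.11/0.0462 = 67.2.

R* ≈ 336, C* ≈ 17.1, P* ≈ 67.2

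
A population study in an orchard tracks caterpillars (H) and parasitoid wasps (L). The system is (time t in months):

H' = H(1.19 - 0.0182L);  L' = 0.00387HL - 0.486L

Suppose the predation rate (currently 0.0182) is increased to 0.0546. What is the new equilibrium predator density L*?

At the interior fixed point, setting dH/dt = 0 with H > 0 fixes L* = (prey growth rate)/(HL coefficient) — independent of the other coefficients.
With the change, L* = 1.19/0.0546 = 21.8; it falls from 65.4.

L* ≈ 21.8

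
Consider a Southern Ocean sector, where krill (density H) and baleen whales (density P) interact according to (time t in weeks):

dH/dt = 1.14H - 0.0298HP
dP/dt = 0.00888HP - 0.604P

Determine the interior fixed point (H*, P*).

H* ≈ 68, P* ≈ 38.3

Set dP/dt = 0 with P > 0: 0.00888H - 0.604 = 0, so H* = 0.604/0.00888 = 68.
Set dH/dt = 0 with H > 0: 1.14 - 0.0298P = 0, so P* = 1.14/0.0298 = 38.3.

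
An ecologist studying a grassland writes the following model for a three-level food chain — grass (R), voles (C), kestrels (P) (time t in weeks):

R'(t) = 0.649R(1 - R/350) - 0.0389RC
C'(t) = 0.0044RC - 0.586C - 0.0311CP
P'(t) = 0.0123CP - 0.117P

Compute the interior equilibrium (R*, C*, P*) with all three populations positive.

R* ≈ 150, C* ≈ 9.51, P* ≈ 2.44

From dP/dt = 0: 0.0123C* = 0.117, so C* = 9.51.
From dR/dt = 0: 0.649(1 - R*/350) = 0.0389·9.51, giving R* = 350·(1 - 0.57) = 150.
From dC/dt = 0: 0.0044·150 - 0.586 = 0.0311P*, so P* = 0.076/0.0311 = 2.44.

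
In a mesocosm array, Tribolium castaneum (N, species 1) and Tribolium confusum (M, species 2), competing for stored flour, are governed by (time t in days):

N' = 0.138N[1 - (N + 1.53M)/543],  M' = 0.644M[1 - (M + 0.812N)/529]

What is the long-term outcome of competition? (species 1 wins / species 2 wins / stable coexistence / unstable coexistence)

species 2 excludes species 1

Compare the nullcline intercepts: K1/α12 = 543/1.53 = 355 < K2 = 529; K2/α21 = 529/0.812 = 651 > K1 = 543.
Since the inequalities point opposite ways, species 2 can invade but species 1 cannot.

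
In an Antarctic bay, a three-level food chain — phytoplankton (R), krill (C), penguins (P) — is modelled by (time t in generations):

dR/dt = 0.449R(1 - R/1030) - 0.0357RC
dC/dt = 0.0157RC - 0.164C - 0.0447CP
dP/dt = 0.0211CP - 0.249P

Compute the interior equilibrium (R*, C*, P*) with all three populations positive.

From dP/dt = 0: 0.0211C* = 0.249, so C* = 11.8.
From dR/dt = 0: 0.449(1 - R*/1030) = 0.0357·11.8, giving R* = 1030·(1 - 0.938) = 63.6.
From dC/dt = 0: 0.0157·63.6 - 0.164 = 0.0447P*, so P* = 0.834/0.0447 = 18.7.

R* ≈ 63.6, C* ≈ 11.8, P* ≈ 18.7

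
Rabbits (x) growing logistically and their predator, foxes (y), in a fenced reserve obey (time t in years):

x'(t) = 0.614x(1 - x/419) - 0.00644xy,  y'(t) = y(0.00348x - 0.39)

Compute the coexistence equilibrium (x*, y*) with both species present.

x* ≈ 112, y* ≈ 69.8

From dy/dt = 0 with y > 0: 0.00348x* = 0.39, so x* = 112.
Substitute into dx/dt = 0: 0.614(1 - 112/419) = 0.00644y*.
The bracket is 0.733, giving y* = 0.45/0.00644 = 69.8.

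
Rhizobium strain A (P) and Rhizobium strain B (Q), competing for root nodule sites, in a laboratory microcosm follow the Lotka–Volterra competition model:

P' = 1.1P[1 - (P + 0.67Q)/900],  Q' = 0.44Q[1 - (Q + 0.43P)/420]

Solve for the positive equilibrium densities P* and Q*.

P* ≈ 869, Q* ≈ 46.4

Setting both brackets to zero gives the nullclines P + 0.67Q = 900 and 0.43P + Q = 420.
Substituting Q = 420 - 0.43P into the first: P(1 - 0.67·0.43) = 900 - 0.67·420.
So P* = 619/0.712 = 869, and then Q* = 420 - 0.43·869 = 46.4.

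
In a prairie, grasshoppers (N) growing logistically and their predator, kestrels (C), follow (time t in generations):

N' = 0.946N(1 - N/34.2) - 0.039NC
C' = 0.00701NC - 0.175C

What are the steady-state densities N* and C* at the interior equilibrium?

N* ≈ 25, C* ≈ 6.55

From dC/dt = 0 with C > 0: 0.00701N* = 0.175, so N* = 25.
Substitute into dN/dt = 0: 0.946(1 - 25/34.2) = 0.039C*.
The bracket is 0.27, giving C* = 0.255/0.039 = 6.55.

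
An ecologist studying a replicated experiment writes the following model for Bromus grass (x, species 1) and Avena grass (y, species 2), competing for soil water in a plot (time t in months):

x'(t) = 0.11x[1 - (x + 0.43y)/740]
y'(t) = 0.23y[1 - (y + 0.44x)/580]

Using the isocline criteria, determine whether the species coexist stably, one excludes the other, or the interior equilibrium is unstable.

stable coexistence

Compare the nullcline intercepts: K1/α12 = 740/0.43 = 1720 > K2 = 580; K2/α21 = 580/0.44 = 1320 > K1 = 740.
Since both inequalities hold, each species can invade when rare, so the interior equilibrium is stable.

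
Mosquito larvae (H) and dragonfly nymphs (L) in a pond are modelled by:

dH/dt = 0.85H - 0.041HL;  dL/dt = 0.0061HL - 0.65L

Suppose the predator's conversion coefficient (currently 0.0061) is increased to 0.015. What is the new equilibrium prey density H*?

At the interior fixed point, setting dL/dt = 0 with L > 0 fixes H* = (predator death rate)/(HL coefficient) — independent of the other coefficients.
With the change, H* = 0.65/0.015 = 43.3; it falls from 107.

H* ≈ 43.3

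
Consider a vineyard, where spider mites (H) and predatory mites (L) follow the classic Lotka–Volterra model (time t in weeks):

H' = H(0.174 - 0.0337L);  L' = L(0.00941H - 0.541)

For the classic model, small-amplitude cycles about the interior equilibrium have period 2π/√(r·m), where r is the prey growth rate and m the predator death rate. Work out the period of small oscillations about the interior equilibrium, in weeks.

Here r = 0.174 and m = 0.541, so r·m = 0.0941.
ω = √0.0941 = 0.307 per week, hence T = 2π/ω ≈ 20.5 weeks.

T ≈ 20.5 weeks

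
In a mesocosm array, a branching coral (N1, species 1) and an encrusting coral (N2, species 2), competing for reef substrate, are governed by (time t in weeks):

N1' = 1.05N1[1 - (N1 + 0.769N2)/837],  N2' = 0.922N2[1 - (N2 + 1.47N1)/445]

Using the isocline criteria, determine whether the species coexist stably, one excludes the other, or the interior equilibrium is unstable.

species 1 excludes species 2

Compare the nullcline intercepts: K1/α12 = 837/0.769 = 1090 > K2 = 445; K2/α21 = 445/1.47 = 303 < K1 = 837.
Since the inequalities point opposite ways, species 1 can invade but species 2 cannot.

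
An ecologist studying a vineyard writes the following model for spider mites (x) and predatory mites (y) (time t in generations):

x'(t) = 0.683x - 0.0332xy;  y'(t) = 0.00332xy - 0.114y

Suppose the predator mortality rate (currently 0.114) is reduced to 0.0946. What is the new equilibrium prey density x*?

x* ≈ 28.5

At the interior fixed point, setting dy/dt = 0 with y > 0 fixes x* = (predator death rate)/(xy coefficient) — independent of the other coefficients.
With the change, x* = 0.0946/0.00332 = 28.5; it falls from 34.3.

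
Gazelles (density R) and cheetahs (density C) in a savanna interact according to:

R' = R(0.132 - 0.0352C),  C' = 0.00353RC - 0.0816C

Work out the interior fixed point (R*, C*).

R* ≈ 23.1, C* ≈ 3.75

Set dC/dt = 0 with C > 0: 0.00353R - 0.0816 = 0, so R* = 0.0816/0.00353 = 23.1.
Set dR/dt = 0 with R > 0: 0.132 - 0.0352C = 0, so C* = 0.132/0.0352 = 3.75.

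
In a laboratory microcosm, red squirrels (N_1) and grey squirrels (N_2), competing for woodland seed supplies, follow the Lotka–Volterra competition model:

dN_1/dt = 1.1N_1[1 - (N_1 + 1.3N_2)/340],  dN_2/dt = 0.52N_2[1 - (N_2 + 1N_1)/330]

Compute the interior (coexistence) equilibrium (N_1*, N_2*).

Setting both brackets to zero gives the nullclines N_1 + 1.3N_2 = 340 and 1N_1 + N_2 = 330.
Substituting N_2 = 330 - 1N_1 into the first: N_1(1 - 1.3·1) = 340 - 1.3·330.
So N_1* = -89/-0.3 = 297, and then N_2* = 330 - 1·297 = 33.3.

N_1* ≈ 297, N_2* ≈ 33.3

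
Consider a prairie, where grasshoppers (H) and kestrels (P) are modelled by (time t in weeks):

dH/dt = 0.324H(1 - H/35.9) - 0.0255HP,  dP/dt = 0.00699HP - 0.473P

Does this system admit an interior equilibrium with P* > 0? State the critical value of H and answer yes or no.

The predator equation gives dP/dt > 0 only when H > 0.473/0.00699 = 67.7.
Without the predator, H → K = 35.9. Since 35.9 < 67.7, the predator cannot invade.

Threshold H = 67.7; K < 67.7, so no, the predator goes extinct.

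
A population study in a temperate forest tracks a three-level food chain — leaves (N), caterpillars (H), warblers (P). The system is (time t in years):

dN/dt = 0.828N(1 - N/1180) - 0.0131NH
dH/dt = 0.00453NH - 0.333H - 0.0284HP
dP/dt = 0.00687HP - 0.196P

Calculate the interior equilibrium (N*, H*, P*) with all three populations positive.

From dP/dt = 0: 0.00687H* = 0.196, so H* = 28.5.
From dN/dt = 0: 0.828(1 - N*/1180) = 0.0131·28.5, giving N* = 1180·(1 - 0.451) = 647.
From dH/dt = 0: 0.00453·647 - 0.333 = 0.0284P*, so P* = 2.6/0.0284 = 91.5.

N* ≈ 647, H* ≈ 28.5, P* ≈ 91.5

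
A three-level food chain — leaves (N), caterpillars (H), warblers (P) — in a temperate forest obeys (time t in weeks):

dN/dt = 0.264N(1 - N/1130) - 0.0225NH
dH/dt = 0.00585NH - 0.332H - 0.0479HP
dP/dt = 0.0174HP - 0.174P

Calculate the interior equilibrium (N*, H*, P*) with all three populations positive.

From dP/dt = 0: 0.0174H* = 0.174, so H* = 10.
From dN/dt = 0: 0.264(1 - N*/1130) = 0.0225·10, giving N* = 1130·(1 - 0.852) = 167.
From dH/dt = 0: 0.00585·167 - 0.332 = 0.0479P*, so P* = 0.645/0.0479 = 13.5.

N* ≈ 167, H* ≈ 10, P* ≈ 13.5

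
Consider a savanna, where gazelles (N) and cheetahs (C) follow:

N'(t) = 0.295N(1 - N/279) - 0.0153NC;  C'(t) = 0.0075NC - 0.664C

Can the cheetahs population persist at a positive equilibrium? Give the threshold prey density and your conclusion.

Threshold N = 88.5; K > 88.5, so yes, the predator persists.

The predator equation gives dC/dt > 0 only when N > 0.664/0.0075 = 88.5.
Without the predator, N → K = 279. Since 279 > 88.5, the predator can invade and persist.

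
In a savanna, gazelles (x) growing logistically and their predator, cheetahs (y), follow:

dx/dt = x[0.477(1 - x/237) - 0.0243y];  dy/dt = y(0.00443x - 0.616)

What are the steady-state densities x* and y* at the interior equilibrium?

From dy/dt = 0 with y > 0: 0.00443x* = 0.616, so x* = 139.
Substitute into dx/dt = 0: 0.477(1 - 139/237) = 0.0243y*.
The bracket is 0.413, giving y* = 0.197/0.0243 = 8.11.

x* ≈ 139, y* ≈ 8.11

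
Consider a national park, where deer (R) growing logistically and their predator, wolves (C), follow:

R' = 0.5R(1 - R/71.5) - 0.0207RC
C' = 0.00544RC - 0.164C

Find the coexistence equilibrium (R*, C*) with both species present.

From dC/dt = 0 with C > 0: 0.00544R* = 0.164, so R* = 30.1.
Substitute into dR/dt = 0: 0.5(1 - 30.1/71.5) = 0.0207C*.
The bracket is 0.578, giving C* = 0.289/0.0207 = 14.

R* ≈ 30.1, C* ≈ 14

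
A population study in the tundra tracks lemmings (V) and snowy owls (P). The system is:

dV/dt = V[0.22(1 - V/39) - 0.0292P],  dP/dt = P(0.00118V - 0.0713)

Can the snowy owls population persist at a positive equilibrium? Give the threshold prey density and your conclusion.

Threshold V = 60.4; K < 60.4, so no, the predator goes extinct.

The predator equation gives dP/dt > 0 only when V > 0.0713/0.00118 = 60.4.
Without the predator, V → K = 39. Since 39 < 60.4, the predator cannot invade.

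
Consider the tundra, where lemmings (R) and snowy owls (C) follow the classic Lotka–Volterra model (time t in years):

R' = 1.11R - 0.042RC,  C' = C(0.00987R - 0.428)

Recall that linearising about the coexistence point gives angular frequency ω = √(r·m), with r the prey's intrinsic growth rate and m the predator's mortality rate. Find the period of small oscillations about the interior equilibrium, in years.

Here r = 1.11 and m = 0.428, so r·m = 0.475.
ω = √0.475 = 0.689 per year, hence T = 2π/ω ≈ 9.12 years.

T ≈ 9.12 years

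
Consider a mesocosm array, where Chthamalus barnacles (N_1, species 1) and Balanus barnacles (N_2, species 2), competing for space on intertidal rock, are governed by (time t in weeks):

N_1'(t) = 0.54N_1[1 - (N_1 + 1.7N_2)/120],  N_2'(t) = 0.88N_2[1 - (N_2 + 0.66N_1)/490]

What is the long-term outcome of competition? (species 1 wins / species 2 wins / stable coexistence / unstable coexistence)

Compare the nullcline intercepts: K1/α12 = 120/1.7 = 70.6 < K2 = 490; K2/α21 = 490/0.66 = 742 > K1 = 120.
Since the inequalities point opposite ways, species 2 can invade but species 1 cannot.

species 2 excludes species 1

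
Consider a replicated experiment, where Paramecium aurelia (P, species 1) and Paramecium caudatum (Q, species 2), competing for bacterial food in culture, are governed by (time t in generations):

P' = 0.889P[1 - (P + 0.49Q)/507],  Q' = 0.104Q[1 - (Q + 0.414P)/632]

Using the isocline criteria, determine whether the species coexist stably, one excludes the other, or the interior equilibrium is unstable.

stable coexistence

Compare the nullcline intercepts: K1/α12 = 507/0.49 = 1030 > K2 = 632; K2/α21 = 632/0.414 = 1530 > K1 = 507.
Since both inequalities hold, each species can invade when rare, so the interior equilibrium is stable.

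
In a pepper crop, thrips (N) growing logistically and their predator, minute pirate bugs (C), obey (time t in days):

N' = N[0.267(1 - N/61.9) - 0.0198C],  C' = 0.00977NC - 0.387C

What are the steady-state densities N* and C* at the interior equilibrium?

N* ≈ 39.6, C* ≈ 4.86

From dC/dt = 0 with C > 0: 0.00977N* = 0.387, so N* = 39.6.
Substitute into dN/dt = 0: 0.267(1 - 39.6/61.9) = 0.0198C*.
The bracket is 0.36, giving C* = 0.0961/0.0198 = 4.86.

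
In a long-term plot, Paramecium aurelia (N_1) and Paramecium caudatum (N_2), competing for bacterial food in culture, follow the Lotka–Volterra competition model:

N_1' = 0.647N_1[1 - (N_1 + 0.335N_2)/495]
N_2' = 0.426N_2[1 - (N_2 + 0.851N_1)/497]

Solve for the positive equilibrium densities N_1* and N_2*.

Setting both brackets to zero gives the nullclines N_1 + 0.335N_2 = 495 and 0.851N_1 + N_2 = 497.
Substituting N_2 = 497 - 0.851N_1 into the first: N_1(1 - 0.335·0.851) = 495 - 0.335·497.
So N_1* = 329/0.715 = 460, and then N_2* = 497 - 0.851·460 = 106.

N_1* ≈ 460, N_2* ≈ 106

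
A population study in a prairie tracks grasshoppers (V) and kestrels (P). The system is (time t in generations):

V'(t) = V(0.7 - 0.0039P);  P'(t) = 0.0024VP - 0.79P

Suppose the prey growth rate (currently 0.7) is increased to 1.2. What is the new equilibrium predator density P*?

At the interior fixed point, setting dV/dt = 0 with V > 0 fixes P* = (prey growth rate)/(VP coefficient) — independent of the other coefficients.
With the change, P* = 1.2/0.0039 = 308; it rises from 179.

P* ≈ 308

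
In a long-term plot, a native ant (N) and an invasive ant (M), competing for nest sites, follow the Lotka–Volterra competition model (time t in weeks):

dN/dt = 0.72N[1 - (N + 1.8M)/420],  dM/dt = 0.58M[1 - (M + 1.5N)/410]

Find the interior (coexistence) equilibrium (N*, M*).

N* ≈ 187, M* ≈ 129

Setting both brackets to zero gives the nullclines N + 1.8M = 420 and 1.5N + M = 410.
Substituting M = 410 - 1.5N into the first: N(1 - 1.8·1.5) = 420 - 1.8·410.
So N* = -318/-1.7 = 187, and then M* = 410 - 1.5·187 = 129.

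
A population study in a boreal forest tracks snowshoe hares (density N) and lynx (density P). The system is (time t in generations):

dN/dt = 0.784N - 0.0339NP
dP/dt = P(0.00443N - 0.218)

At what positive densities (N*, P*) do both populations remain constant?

N* ≈ 49.2, P* ≈ 23.1

Set dP/dt = 0 with P > 0: 0.00443N - 0.218 = 0, so N* = 0.218/0.00443 = 49.2.
Set dN/dt = 0 with N > 0: 0.784 - 0.0339P = 0, so P* = 0.784/0.0339 = 23.1.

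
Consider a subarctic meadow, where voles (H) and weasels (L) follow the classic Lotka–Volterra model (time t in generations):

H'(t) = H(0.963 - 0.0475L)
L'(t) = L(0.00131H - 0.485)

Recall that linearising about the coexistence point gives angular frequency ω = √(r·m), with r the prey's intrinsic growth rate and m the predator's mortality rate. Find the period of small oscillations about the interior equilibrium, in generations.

Here r = 0.963 and m = 0.485, so r·m = 0.467.
ω = √0.467 = 0.683 per generation, hence T = 2π/ω ≈ 9.19 generations.

T ≈ 9.19 generations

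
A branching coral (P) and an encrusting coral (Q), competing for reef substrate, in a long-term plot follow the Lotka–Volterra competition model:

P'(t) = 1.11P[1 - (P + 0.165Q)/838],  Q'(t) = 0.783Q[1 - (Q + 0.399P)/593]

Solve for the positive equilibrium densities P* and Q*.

Setting both brackets to zero gives the nullclines P + 0.165Q = 838 and 0.399P + Q = 593.
Substituting Q = 593 - 0.399P into the first: P(1 - 0.165·0.399) = 838 - 0.165·593.
So P* = 740/0.934 = 792, and then Q* = 593 - 0.399·792 = 277.

P* ≈ 792, Q* ≈ 277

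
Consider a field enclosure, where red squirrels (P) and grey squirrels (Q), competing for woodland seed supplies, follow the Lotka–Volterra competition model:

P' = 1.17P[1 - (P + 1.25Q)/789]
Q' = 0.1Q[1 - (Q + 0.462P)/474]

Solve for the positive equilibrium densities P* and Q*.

Setting both brackets to zero gives the nullclines P + 1.25Q = 789 and 0.462P + Q = 474.
Substituting Q = 474 - 0.462P into the first: P(1 - 1.25·0.462) = 789 - 1.25·474.
So P* = 196/0.422 = 465, and then Q* = 474 - 0.462·465 = 259.

P* ≈ 465, Q* ≈ 259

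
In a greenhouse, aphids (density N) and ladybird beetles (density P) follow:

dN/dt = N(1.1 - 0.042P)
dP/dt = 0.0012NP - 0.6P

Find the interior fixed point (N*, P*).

N* ≈ 500, P* ≈ 26.2

Set dP/dt = 0 with P > 0: 0.0012N - 0.6 = 0, so N* = 0.6/0.0012 = 500.
Set dN/dt = 0 with N > 0: 1.1 - 0.042P = 0, so P* = 1.1/0.042 = 26.2.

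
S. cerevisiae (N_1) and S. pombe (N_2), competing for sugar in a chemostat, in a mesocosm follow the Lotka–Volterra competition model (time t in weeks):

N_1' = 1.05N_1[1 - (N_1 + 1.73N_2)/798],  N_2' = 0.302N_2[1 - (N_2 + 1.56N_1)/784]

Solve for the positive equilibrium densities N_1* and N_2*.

N_1* ≈ 329, N_2* ≈ 271

Setting both brackets to zero gives the nullclines N_1 + 1.73N_2 = 798 and 1.56N_1 + N_2 = 784.
Substituting N_2 = 784 - 1.56N_1 into the first: N_1(1 - 1.73·1.56) = 798 - 1.73·784.
So N_1* = -558/-1.7 = 329, and then N_2* = 784 - 1.56·329 = 271.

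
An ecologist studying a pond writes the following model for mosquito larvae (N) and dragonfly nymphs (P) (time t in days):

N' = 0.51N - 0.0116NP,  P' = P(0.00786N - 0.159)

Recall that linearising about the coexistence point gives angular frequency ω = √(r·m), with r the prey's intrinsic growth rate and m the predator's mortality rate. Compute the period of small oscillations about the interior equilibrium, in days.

T ≈ 22.1 days

Here r = 0.51 and m = 0.159, so r·m = 0.0811.
ω = √0.0811 = 0.285 per day, hence T = 2π/ω ≈ 22.1 days.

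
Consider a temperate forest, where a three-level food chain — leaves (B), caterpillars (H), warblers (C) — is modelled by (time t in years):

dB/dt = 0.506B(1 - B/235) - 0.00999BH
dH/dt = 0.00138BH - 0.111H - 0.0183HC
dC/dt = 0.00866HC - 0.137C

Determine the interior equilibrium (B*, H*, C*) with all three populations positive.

From dC/dt = 0: 0.00866H* = 0.137, so H* = 15.8.
From dB/dt = 0: 0.506(1 - B*/235) = 0.00999·15.8, giving B* = 235·(1 - 0.312) = 162.
From dH/dt = 0: 0.00138·162 - 0.111 = 0.0183C*, so C* = 0.112/0.0183 = 6.12.

B* ≈ 162, H* ≈ 15.8, C* ≈ 6.12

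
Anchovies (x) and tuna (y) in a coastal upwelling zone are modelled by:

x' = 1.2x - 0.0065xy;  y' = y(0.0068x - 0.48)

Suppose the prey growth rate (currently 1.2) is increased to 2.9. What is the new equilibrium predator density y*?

At the interior fixed point, setting dx/dt = 0 with x > 0 fixes y* = (prey growth rate)/(xy coefficient) — independent of the other coefficients.
With the change, y* = 2.9/0.0065 = 446; it rises from 185.

y* ≈ 446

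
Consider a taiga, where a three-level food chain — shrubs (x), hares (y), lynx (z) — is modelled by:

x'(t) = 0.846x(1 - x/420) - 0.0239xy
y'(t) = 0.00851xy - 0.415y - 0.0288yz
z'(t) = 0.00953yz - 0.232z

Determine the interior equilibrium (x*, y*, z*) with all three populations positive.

From dz/dt = 0: 0.00953y* = 0.232, so y* = 24.3.
From dx/dt = 0: 0.846(1 - x*/420) = 0.0239·24.3, giving x* = 420·(1 - 0.688) = 131.
From dy/dt = 0: 0.00851·131 - 0.415 = 0.0288z*, so z* = 0.701/0.0288 = 24.3.

x* ≈ 131, y* ≈ 24.3, z* ≈ 24.3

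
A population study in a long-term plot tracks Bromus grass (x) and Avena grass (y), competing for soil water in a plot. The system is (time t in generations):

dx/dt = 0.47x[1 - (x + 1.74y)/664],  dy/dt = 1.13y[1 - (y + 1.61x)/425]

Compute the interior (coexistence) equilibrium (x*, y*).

x* ≈ 41.9, y* ≈ 358

Setting both brackets to zero gives the nullclines x + 1.74y = 664 and 1.61x + y = 425.
Substituting y = 425 - 1.61x into the first: x(1 - 1.74·1.61) = 664 - 1.74·425.
So x* = -75.5/-1.8 = 41.9, and then y* = 425 - 1.61·41.9 = 358.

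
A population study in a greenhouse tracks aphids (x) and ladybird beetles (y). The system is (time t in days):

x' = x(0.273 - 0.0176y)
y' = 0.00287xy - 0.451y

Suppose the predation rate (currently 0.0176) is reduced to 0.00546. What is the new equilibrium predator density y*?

At the interior fixed point, setting dx/dt = 0 with x > 0 fixes y* = (prey growth rate)/(xy coefficient) — independent of the other coefficients.
With the change, y* = 0.273/0.00546 = 50; it rises from 15.5.

y* ≈ 50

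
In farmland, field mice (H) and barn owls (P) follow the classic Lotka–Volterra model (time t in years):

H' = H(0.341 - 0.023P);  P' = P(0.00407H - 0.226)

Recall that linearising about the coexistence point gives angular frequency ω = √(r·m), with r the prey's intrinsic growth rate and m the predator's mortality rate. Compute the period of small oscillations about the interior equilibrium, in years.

T ≈ 22.6 years

Here r = 0.341 and m = 0.226, so r·m = 0.0771.
ω = √0.0771 = 0.278 per year, hence T = 2π/ω ≈ 22.6 years.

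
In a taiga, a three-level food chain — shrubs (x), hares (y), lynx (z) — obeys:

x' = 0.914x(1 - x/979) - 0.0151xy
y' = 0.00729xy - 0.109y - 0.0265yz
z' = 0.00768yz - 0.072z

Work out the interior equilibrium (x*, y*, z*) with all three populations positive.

From dz/dt = 0: 0.00768y* = 0.072, so y* = 9.37.
From dx/dt = 0: 0.914(1 - x*/979) = 0.0151·9.37, giving x* = 979·(1 - 0.155) = 827.
From dy/dt = 0: 0.00729·827 - 0.109 = 0.0265z*, so z* = 5.92/0.0265 = 223.

x* ≈ 827, y* ≈ 9.37, z* ≈ 223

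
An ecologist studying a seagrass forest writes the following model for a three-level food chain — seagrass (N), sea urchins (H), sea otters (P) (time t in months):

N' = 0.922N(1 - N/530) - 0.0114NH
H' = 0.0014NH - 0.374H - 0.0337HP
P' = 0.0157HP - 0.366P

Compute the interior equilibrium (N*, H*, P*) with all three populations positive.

N* ≈ 377, H* ≈ 23.3, P* ≈ 4.57

From dP/dt = 0: 0.0157H* = 0.366, so H* = 23.3.
From dN/dt = 0: 0.922(1 - N*/530) = 0.0114·23.3, giving N* = 530·(1 - 0.288) = 377.
From dH/dt = 0: 0.0014·377 - 0.374 = 0.0337P*, so P* = 0.154/0.0337 = 4.57.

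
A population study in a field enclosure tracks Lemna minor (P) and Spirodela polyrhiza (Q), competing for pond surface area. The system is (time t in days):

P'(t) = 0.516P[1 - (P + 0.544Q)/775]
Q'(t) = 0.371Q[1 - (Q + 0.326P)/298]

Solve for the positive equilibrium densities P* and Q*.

Setting both brackets to zero gives the nullclines P + 0.544Q = 775 and 0.326P + Q = 298.
Substituting Q = 298 - 0.326P into the first: P(1 - 0.544·0.326) = 775 - 0.544·298.
So P* = 613/0.823 = 745, and then Q* = 298 - 0.326·745 = 55.1.

P* ≈ 745, Q* ≈ 55.1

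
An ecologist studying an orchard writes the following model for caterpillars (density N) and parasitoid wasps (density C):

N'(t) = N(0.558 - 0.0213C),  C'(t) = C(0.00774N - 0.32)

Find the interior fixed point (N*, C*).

Set dC/dt = 0 with C > 0: 0.00774N - 0.32 = 0, so N* = 0.32/0.00774 = 41.3.
Set dN/dt = 0 with N > 0: 0.558 - 0.0213C = 0, so C* = 0.558/0.0213 = 26.2.

N* ≈ 41.3, C* ≈ 26.2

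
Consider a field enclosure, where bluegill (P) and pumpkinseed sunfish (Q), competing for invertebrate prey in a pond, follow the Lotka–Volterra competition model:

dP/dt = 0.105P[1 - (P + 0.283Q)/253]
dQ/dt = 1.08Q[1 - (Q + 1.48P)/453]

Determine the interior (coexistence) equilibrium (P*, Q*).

Setting both brackets to zero gives the nullclines P + 0.283Q = 253 and 1.48P + Q = 453.
Substituting Q = 453 - 1.48P into the first: P(1 - 0.283·1.48) = 253 - 0.283·453.
So P* = 125/0.581 = 215, and then Q* = 453 - 1.48·215 = 135.

P* ≈ 215, Q* ≈ 135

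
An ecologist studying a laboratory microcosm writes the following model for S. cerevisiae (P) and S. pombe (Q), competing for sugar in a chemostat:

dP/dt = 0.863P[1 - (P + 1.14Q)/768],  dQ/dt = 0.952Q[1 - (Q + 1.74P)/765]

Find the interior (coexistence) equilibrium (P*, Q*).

Setting both brackets to zero gives the nullclines P + 1.14Q = 768 and 1.74P + Q = 765.
Substituting Q = 765 - 1.74P into the first: P(1 - 1.14·1.74) = 768 - 1.14·765.
So P* = -104/-0.984 = 106, and then Q* = 765 - 1.74·106 = 581.

P* ≈ 106, Q* ≈ 581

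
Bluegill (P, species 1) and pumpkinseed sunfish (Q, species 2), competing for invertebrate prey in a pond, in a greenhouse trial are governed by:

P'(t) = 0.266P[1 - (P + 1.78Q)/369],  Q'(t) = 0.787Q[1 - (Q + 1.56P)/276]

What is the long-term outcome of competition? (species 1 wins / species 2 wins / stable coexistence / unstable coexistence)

Compare the nullcline intercepts: K1/α12 = 369/1.78 = 207 < K2 = 276; K2/α21 = 276/1.56 = 177 < K1 = 369.
Since both are reversed, neither can invade when rare; the interior point is a saddle.

unstable coexistence (outcome depends on initial conditions)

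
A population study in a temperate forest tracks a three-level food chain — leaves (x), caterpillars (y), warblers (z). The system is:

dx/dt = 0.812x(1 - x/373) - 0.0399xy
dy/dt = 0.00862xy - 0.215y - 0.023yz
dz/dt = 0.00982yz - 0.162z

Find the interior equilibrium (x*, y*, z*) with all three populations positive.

From dz/dt = 0: 0.00982y* = 0.162, so y* = 16.5.
From dx/dt = 0: 0.812(1 - x*/373) = 0.0399·16.5, giving x* = 373·(1 - 0.811) = 70.6.
From dy/dt = 0: 0.00862·70.6 - 0.215 = 0.023z*, so z* = 0.394/0.023 = 17.1.

x* ≈ 70.6, y* ≈ 16.5, z* ≈ 17.1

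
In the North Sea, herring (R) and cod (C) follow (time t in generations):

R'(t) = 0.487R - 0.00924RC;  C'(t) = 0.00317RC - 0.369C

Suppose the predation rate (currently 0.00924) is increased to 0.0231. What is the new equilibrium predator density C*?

At the interior fixed point, setting dR/dt = 0 with R > 0 fixes C* = (prey growth rate)/(RC coefficient) — independent of the other coefficients.
With the change, C* = 0.487/0.0231 = 21.1; it falls from 52.7.

C* ≈ 21.1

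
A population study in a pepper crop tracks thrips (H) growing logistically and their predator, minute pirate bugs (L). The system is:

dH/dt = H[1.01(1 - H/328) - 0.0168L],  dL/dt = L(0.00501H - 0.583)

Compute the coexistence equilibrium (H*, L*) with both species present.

H* ≈ 116, L* ≈ 38.8

From dL/dt = 0 with L > 0: 0.00501H* = 0.583, so H* = 116.
Substitute into dH/dt = 0: 1.01(1 - 116/328) = 0.0168L*.
The bracket is 0.645, giving L* = 0.652/0.0168 = 38.8.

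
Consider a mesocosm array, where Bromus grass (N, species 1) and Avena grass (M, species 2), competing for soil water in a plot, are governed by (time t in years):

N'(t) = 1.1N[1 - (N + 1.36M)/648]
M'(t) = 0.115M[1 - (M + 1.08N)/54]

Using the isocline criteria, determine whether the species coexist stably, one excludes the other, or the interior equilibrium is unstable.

Compare the nullcline intercepts: K1/α12 = 648/1.36 = 476 > K2 = 54; K2/α21 = 54/1.08 = 50 < K1 = 648.
Since the inequalities point opposite ways, species 1 can invade but species 2 cannot.

species 1 excludes species 2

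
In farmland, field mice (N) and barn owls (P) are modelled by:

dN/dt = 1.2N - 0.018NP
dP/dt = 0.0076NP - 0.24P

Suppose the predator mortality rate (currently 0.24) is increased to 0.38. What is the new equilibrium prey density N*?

At the interior fixed point, setting dP/dt = 0 with P > 0 fixes N* = (predator death rate)/(NP coefficient) — independent of the other coefficients.
With the change, N* = 0.38/0.0076 = 50; it rises from 31.6.

N* ≈ 50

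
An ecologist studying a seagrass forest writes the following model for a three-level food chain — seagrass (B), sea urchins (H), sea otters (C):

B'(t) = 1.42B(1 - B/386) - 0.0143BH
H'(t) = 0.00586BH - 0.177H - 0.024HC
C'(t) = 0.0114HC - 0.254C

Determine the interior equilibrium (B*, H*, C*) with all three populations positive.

B* ≈ 299, H* ≈ 22.3, C* ≈ 65.7

From dC/dt = 0: 0.0114H* = 0.254, so H* = 22.3.
From dB/dt = 0: 1.42(1 - B*/386) = 0.0143·22.3, giving B* = 386·(1 - 0.224) = 299.
From dH/dt = 0: 0.00586·299 - 0.177 = 0.024C*, so C* = 1.58/0.024 = 65.7.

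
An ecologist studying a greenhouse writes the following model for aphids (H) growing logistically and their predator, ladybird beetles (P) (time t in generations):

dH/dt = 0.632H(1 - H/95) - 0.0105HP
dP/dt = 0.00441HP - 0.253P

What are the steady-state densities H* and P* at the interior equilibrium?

H* ≈ 57.4, P* ≈ 23.8

From dP/dt = 0 with P > 0: 0.00441H* = 0.253, so H* = 57.4.
Substitute into dH/dt = 0: 0.632(1 - 57.4/95) = 0.0105P*.
The bracket is 0.396, giving P* = 0.25/0.0105 = 23.8.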